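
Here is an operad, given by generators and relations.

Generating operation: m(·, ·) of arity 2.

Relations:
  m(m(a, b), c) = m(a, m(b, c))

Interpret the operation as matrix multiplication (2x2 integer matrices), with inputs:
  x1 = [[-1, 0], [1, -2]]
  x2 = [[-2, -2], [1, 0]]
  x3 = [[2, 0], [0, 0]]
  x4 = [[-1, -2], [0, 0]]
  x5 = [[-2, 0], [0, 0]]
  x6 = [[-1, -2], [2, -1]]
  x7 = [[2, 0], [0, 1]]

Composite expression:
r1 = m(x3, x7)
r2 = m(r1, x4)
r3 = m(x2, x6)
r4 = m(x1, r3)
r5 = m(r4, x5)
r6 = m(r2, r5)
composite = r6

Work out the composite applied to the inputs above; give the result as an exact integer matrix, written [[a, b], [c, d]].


[[16, 0], [0, 0]]

m(x3, x7) = [[4, 0], [0, 0]]
m(m(x3, x7), x4) = [[-4, -8], [0, 0]]
m(x2, x6) = [[-2, 6], [-1, -2]]
m(x1, m(x2, x6)) = [[2, -6], [0, 10]]
m(m(x1, m(x2, x6)), x5) = [[-4, 0], [0, 0]]
m(m(m(x3, x7), x4), m(m(x1, m(x2, x6)), x5)) = [[16, 0], [0, 0]]


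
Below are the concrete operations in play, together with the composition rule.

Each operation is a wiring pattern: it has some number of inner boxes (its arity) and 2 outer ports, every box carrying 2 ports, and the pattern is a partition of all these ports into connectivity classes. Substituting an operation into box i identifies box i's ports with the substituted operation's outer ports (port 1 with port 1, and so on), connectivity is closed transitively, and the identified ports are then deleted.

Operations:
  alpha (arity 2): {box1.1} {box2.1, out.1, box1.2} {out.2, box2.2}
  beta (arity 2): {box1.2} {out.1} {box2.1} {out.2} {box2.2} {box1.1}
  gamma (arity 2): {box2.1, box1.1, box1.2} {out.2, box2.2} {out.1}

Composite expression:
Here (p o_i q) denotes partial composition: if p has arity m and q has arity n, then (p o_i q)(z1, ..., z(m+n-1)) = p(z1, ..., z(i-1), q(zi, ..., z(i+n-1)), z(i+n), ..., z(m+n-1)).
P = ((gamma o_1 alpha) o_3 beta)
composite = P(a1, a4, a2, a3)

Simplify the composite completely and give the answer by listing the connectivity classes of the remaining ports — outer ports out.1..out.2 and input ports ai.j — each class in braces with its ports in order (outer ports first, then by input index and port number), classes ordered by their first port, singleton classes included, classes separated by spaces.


Treat the ports identified at gamma as solder joints: merge, then drop.
the subtree at alpha composes to {out.1, a1.2, a4.1} {out.2, a4.2} {a1.1} on (a1, a4); out.j = own outer ports
the subtree at beta composes to {out.1} {out.2} {a2.1} {a2.2} {a3.1} {a3.2} on (a2, a3); out.j = own outer ports
the subtree at gamma composes to {out.1} {out.2} {a1.1} {a1.2, a4.1, a4.2} {a2.1} {a2.2} {a3.1} {a3.2} on (a1, a4, a2, a3); out.j = own outer ports

{out.1} {out.2} {a1.1} {a1.2, a4.1, a4.2} {a2.1} {a2.2} {a3.1} {a3.2}


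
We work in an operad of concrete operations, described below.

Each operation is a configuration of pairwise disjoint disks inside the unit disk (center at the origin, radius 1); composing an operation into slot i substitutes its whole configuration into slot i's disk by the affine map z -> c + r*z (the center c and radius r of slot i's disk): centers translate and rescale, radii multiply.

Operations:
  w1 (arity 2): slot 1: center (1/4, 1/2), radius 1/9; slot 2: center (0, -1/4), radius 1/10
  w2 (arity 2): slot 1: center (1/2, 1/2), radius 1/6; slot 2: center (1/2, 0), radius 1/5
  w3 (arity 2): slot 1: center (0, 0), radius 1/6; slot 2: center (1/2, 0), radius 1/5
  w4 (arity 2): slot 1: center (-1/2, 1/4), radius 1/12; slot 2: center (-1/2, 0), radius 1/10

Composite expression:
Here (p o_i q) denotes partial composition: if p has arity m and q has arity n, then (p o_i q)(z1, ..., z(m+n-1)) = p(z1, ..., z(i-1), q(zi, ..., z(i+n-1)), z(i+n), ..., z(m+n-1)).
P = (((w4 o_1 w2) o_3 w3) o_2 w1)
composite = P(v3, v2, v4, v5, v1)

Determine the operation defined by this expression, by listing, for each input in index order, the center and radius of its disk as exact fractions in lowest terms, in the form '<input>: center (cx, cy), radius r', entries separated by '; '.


v1: center (-9/20, 0), radius 1/50; v2: center (-109/240, 31/120), radius 1/540; v3: center (-11/24, 7/24), radius 1/72; v4: center (-11/24, 59/240), radius 1/600; v5: center (-1/2, 0), radius 1/60


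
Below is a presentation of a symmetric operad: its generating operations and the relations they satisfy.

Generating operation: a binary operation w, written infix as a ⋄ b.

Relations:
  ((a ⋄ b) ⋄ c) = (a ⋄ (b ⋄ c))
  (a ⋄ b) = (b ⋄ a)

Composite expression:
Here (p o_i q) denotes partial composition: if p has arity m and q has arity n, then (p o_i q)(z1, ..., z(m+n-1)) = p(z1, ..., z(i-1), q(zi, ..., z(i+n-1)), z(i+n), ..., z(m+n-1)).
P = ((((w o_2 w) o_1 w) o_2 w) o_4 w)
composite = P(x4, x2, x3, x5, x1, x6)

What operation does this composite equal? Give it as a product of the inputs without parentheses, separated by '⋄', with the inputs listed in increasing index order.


With w associative and commutative, the x-input set is all that matters.
(x2 ⋄ x3) reduces to x2 ⋄ x3
(x4 ⋄ (x2 ⋄ x3)) reduces to x4 ⋄ x2 ⋄ x3
(x5 ⋄ x1) reduces to x5 ⋄ x1
((x5 ⋄ x1) ⋄ x6) reduces to x5 ⋄ x1 ⋄ x6
((x4 ⋄ (x2 ⋄ x3)) ⋄ ((x5 ⋄ x1) ⋄ x6)) reduces to x4 ⋄ x2 ⋄ x3 ⋄ x5 ⋄ x1 ⋄ x6
rearranged into index order: x1 ⋄ x2 ⋄ x3 ⋄ x4 ⋄ x5 ⋄ x6

x1 ⋄ x2 ⋄ x3 ⋄ x4 ⋄ x5 ⋄ x6


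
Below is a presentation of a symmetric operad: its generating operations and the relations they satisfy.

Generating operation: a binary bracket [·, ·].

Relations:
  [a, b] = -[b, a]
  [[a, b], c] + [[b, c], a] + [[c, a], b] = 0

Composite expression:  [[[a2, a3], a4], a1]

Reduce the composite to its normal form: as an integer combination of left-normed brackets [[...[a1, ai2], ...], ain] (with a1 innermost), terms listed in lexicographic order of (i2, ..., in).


Left-normed coefficients sit on the a1-initial expansion words.
Composite bracket: [[[a2, a3], a4], a1]
Expanding via [a, b] = ab - ba: 8 signed words (2^3 = 8).
Coefficients come from the a1-initial words:
  sign of a1a2a3a4 is -1, so it contributes -[[[a1, a2], a3], a4]
  sign of a1a3a2a4 is +1, so it contributes +[[[a1, a3], a2], a4]
  sign of a1a4a2a3 is +1, so it contributes +[[[a1, a4], a2], a3]
  sign of a1a4a3a2 is -1, so it contributes -[[[a1, a4], a3], a2]

-[[[a1, a2], a3], a4] + [[[a1, a3], a2], a4] + [[[a1, a4], a2], a3] - [[[a1, a4], a3], a2]


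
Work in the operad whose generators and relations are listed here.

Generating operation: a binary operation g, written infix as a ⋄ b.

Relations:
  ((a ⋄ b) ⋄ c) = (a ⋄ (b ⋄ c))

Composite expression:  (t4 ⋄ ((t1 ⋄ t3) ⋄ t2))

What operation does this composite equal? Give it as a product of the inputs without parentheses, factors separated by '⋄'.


t4 ⋄ t1 ⋄ t3 ⋄ t2

Associativity of g dissolves the nesting; only the t-input order survives.
(t1 ⋄ t3) reduces to t1 ⋄ t3
((t1 ⋄ t3) ⋄ t2) reduces to t1 ⋄ t3 ⋄ t2
(t4 ⋄ ((t1 ⋄ t3) ⋄ t2)) reduces to t4 ⋄ t1 ⋄ t3 ⋄ t2


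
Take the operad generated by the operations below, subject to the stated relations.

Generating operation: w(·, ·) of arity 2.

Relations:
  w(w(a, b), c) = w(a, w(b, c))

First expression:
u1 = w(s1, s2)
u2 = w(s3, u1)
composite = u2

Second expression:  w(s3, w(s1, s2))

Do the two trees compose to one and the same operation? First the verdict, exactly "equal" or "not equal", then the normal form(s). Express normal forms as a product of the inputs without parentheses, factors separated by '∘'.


Normal form of the first expression: s3 ∘ s1 ∘ s2
Normal form of the second expression: s3 ∘ s1 ∘ s2
Both agree, so they are equal.

equal; the common form is s3 ∘ s1 ∘ s2


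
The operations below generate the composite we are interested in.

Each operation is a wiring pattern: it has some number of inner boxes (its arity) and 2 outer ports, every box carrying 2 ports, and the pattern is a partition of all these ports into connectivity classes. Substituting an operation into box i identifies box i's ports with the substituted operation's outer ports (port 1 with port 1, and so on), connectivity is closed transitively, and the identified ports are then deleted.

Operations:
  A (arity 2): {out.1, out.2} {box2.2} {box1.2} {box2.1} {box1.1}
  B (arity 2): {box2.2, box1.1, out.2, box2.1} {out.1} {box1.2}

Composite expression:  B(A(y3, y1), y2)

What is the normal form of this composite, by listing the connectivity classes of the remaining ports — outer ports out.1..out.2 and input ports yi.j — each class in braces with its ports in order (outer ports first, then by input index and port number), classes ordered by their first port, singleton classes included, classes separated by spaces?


{out.1} {out.2, y2.1, y2.2} {y1.1} {y1.2} {y3.1} {y3.2}

Treat the ports identified at B as solder joints: merge, then drop.
stage A: inputs (y3, y1), connectivity {out.1, out.2} {y1.1} {y1.2} {y3.1} {y3.2}, out.j its boundary
stage B: inputs (y3, y1, y2), connectivity {out.1} {out.2, y2.1, y2.2} {y1.1} {y1.2} {y3.1} {y3.2}, out.j its boundary


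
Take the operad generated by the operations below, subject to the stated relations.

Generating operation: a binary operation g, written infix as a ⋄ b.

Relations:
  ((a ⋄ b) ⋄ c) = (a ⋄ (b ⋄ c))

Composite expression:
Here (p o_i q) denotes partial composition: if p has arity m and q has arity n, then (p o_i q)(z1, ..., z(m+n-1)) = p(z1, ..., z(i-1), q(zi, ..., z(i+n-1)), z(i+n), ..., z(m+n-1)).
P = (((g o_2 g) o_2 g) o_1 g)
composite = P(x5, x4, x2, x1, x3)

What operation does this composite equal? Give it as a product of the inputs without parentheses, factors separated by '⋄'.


Key point: g is associative — brackets drop, the x-order remains.
(x5 ⋄ x4) spells out as x5 ⋄ x4
(x2 ⋄ x1) spells out as x2 ⋄ x1
((x2 ⋄ x1) ⋄ x3) spells out as x2 ⋄ x1 ⋄ x3
((x5 ⋄ x4) ⋄ ((x2 ⋄ x1) ⋄ x3)) spells out as x5 ⋄ x4 ⋄ x2 ⋄ x1 ⋄ x3

x5 ⋄ x4 ⋄ x2 ⋄ x1 ⋄ x3


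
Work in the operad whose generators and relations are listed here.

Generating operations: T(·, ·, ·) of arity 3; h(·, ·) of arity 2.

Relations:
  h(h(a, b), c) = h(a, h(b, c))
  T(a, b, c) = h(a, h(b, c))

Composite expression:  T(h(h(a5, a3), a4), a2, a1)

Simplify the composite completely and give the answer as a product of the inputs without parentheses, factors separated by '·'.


Every regrouping of T is equal, so read the a-inputs in written order.
h(a5, a3) reduces to a5 · a3
h(h(a5, a3), a4) reduces to a5 · a3 · a4
T(h(h(a5, a3), a4), a2, a1) reduces to a5 · a3 · a4 · a2 · a1

a5 · a3 · a4 · a2 · a1


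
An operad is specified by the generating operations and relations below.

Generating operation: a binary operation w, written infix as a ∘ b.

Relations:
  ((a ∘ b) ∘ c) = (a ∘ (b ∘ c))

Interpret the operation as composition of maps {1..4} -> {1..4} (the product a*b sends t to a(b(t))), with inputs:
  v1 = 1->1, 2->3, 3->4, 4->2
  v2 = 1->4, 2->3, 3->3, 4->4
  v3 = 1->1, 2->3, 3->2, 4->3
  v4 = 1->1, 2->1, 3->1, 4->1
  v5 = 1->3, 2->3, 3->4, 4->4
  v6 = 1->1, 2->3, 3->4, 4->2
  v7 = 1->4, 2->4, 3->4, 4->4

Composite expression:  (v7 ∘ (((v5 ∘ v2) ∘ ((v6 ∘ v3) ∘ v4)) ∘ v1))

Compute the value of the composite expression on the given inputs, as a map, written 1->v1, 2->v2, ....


1->4, 2->4, 3->4, 4->4


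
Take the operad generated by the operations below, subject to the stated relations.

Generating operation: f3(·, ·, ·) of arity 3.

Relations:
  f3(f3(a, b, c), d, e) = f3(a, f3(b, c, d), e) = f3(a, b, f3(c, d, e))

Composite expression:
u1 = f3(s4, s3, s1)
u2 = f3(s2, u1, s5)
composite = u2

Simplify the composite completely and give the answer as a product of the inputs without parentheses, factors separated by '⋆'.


Under associativity of f3, the answer is the s's in reading order.
f3(s4, s3, s1) spells out as s4 ⋆ s3 ⋆ s1
f3(s2, f3(s4, s3, s1), s5) spells out as s2 ⋆ s4 ⋆ s3 ⋆ s1 ⋆ s5

s2 ⋆ s4 ⋆ s3 ⋆ s1 ⋆ s5


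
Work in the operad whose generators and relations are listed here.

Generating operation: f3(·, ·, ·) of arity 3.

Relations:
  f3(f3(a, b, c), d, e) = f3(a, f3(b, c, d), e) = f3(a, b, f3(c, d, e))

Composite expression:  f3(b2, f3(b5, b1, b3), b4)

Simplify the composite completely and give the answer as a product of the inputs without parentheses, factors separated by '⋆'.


b2 ⋆ b5 ⋆ b1 ⋆ b3 ⋆ b4

Key point: f3 is associative — brackets drop, the b-order remains.
f3(b5, b1, b3) collapses to b5 ⋆ b1 ⋆ b3
f3(b2, f3(b5, b1, b3), b4) collapses to b2 ⋆ b5 ⋆ b1 ⋆ b3 ⋆ b4


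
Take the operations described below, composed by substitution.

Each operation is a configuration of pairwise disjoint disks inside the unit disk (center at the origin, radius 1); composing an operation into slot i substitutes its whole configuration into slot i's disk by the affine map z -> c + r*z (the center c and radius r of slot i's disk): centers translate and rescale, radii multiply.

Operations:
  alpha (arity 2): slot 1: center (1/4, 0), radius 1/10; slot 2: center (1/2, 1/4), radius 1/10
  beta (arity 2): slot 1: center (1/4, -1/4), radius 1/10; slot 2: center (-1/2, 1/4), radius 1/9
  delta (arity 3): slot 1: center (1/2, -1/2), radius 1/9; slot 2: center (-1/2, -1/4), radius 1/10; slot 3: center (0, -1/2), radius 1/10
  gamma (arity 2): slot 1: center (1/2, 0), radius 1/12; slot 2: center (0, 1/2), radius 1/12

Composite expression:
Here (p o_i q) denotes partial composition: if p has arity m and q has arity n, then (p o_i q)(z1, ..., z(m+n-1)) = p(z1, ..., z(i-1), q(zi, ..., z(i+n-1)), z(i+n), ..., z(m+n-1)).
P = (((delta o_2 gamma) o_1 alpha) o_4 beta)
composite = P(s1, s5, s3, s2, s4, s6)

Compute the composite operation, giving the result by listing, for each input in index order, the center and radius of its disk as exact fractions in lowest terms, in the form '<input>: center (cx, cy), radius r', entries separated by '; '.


s1: center (19/36, -1/2), radius 1/90; s2: center (-239/480, -97/480), radius 1/1200; s3: center (-9/20, -1/4), radius 1/120; s4: center (-121/240, -19/96), radius 1/1080; s5: center (5/9, -17/36), radius 1/90; s6: center (0, -1/2), radius 1/10

Each s-disk chains the slot maps above it in delta; radii multiply.
for s1, the 2-step affine chain lands on center (19/36, -1/2), radius 1/90
for s5, the 2-step affine chain lands on center (5/9, -17/36), radius 1/90
for s3, the 2-step affine chain lands on center (-9/20, -1/4), radius 1/120
for s2, the 3-step affine chain lands on center (-239/480, -97/480), radius 1/1200
for s4, the 3-step affine chain lands on center (-121/240, -19/96), radius 1/1080
for s6, the 1-step affine chain lands on center (0, -1/2), radius 1/10


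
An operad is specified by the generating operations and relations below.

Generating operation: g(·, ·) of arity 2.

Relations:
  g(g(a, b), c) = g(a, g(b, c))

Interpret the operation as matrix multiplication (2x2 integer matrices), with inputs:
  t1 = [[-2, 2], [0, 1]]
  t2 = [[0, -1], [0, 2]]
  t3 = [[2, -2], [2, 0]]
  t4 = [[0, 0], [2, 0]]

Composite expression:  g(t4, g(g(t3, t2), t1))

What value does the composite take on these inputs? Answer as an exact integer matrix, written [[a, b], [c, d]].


g(t3, t2) = [[0, -6], [0, -2]]
g(g(t3, t2), t1) = [[0, -6], [0, -2]]
g(t4, g(g(t3, t2), t1)) = [[0, 0], [0, -12]]

[[0, 0], [0, -12]]


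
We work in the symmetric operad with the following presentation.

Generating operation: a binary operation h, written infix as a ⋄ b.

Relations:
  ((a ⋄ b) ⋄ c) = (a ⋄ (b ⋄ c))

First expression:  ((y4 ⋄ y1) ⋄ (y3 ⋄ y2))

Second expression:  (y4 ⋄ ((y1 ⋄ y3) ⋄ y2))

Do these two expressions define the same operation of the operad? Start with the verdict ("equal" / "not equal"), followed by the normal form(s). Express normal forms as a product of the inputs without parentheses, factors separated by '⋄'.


equal: each reduces to y4 ⋄ y1 ⋄ y3 ⋄ y2

The first expression reduces to y4 ⋄ y1 ⋄ y3 ⋄ y2
The second expression reduces to y4 ⋄ y1 ⋄ y3 ⋄ y2
The normal forms match — equal.


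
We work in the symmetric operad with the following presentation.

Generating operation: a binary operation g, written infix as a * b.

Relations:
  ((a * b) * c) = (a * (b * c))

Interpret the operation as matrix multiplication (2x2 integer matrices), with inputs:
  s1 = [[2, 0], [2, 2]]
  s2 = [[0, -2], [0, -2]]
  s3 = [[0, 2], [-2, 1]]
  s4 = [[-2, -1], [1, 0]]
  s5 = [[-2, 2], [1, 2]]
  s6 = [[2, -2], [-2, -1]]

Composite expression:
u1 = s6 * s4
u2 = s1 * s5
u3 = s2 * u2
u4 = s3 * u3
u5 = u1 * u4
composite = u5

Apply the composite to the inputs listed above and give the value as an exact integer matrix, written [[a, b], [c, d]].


[[-40, 160], [16, -64]]


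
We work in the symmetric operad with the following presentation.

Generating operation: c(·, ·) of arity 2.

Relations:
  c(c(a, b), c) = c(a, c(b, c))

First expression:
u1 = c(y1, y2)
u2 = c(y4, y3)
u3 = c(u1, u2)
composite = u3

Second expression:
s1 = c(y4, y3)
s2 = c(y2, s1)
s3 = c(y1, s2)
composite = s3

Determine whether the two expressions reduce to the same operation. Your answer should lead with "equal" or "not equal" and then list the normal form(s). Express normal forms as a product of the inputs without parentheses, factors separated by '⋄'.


equal; both compose to y1 ⋄ y2 ⋄ y4 ⋄ y3

The first composite normalizes to y1 ⋄ y2 ⋄ y4 ⋄ y3
The second composite normalizes to y1 ⋄ y2 ⋄ y4 ⋄ y3
Identical normal forms: equal.


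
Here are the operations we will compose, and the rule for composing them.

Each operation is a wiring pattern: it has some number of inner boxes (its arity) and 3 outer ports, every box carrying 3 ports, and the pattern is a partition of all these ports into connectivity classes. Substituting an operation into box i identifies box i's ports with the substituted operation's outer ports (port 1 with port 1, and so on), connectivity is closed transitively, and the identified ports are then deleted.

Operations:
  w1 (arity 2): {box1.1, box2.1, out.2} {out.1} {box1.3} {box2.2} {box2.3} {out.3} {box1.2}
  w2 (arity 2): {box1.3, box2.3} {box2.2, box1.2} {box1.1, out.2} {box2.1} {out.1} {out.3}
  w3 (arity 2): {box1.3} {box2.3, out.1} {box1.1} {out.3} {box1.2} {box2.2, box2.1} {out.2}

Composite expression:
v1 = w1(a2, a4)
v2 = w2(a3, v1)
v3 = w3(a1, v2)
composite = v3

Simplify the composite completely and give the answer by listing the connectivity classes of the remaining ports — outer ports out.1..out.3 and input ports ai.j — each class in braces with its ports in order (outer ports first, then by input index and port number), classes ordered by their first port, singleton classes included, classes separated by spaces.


Two ports join when wires chain via w3-identified ports.
the subtree at w1 composes to {out.1} {out.2, a2.1, a4.1} {out.3} {a2.2} {a2.3} {a4.2} {a4.3} on (a2, a4); out.j = own outer ports
the subtree at w2 composes to {out.1} {out.2, a3.1} {out.3} {a2.1, a3.2, a4.1} {a2.2} {a2.3} {a3.3} {a4.2} {a4.3} on (a3, a2, a4); out.j = own outer ports
the subtree at w3 composes to {out.1} {out.2} {out.3} {a1.1} {a1.2} {a1.3} {a2.1, a3.2, a4.1} {a2.2} {a2.3} {a3.1} {a3.3} {a4.2} {a4.3} on (a1, a3, a2, a4); out.j = own outer ports

{out.1} {out.2} {out.3} {a1.1} {a1.2} {a1.3} {a2.1, a3.2, a4.1} {a2.2} {a2.3} {a3.1} {a3.3} {a4.2} {a4.3}


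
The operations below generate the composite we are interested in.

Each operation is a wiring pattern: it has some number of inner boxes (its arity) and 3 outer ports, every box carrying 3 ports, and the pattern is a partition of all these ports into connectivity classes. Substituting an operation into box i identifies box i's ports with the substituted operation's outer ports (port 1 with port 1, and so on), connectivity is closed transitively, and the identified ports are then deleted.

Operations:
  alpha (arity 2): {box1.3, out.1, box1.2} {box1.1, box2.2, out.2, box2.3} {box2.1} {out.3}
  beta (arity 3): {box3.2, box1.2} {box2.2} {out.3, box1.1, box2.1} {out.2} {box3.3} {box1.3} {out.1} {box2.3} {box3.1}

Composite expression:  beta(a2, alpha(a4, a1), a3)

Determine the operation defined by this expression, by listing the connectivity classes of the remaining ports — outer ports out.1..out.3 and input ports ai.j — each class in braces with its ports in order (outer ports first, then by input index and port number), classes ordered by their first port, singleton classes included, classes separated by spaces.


{out.1} {out.2} {out.3, a2.1, a4.2, a4.3} {a1.1} {a1.2, a1.3, a4.1} {a2.2, a3.2} {a2.3} {a3.1} {a3.3}

Two ports join when wires chain via beta-identified ports.
through alpha, on inputs (a4, a1): {out.1, a4.2, a4.3} {out.2, a1.2, a1.3, a4.1} {out.3} {a1.1} (out.j = stage outer ports)
through beta, on inputs (a2, a4, a1, a3): {out.1} {out.2} {out.3, a2.1, a4.2, a4.3} {a1.1} {a1.2, a1.3, a4.1} {a2.2, a3.2} {a2.3} {a3.1} {a3.3} (out.j = stage outer ports)


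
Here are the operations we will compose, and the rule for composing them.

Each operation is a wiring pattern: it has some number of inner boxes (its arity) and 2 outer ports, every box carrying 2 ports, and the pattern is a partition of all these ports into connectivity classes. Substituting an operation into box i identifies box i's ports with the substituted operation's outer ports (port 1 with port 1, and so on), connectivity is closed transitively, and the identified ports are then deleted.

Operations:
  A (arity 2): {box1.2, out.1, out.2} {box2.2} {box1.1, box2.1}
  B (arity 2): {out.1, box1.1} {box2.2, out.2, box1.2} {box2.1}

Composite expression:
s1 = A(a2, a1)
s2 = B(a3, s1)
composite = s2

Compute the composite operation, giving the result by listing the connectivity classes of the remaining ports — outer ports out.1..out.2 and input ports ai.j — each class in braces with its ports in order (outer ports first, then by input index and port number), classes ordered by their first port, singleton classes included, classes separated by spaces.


{out.1, a3.1} {out.2, a2.2, a3.2} {a1.1, a2.1} {a1.2}


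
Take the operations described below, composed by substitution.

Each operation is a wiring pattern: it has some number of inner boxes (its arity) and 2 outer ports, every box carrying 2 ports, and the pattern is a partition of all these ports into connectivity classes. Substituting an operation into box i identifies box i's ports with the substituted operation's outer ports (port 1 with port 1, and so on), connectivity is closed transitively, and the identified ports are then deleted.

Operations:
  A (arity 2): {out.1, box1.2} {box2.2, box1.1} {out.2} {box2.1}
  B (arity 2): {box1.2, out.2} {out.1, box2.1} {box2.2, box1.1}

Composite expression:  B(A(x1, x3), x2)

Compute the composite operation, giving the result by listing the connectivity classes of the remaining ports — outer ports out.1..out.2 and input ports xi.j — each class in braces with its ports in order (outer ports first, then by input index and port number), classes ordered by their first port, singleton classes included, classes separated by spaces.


{out.1, x2.1} {out.2} {x1.1, x3.2} {x1.2, x2.2} {x3.1}

Connectivity passes through glued B-boundaries; trace each wire chain.
after A, the pattern on (x1, x3) reads {out.1, x1.2} {out.2} {x1.1, x3.2} {x3.1} (out.j = its outer ports)
after B, the pattern on (x1, x3, x2) reads {out.1, x2.1} {out.2} {x1.1, x3.2} {x1.2, x2.2} {x3.1} (out.j = its outer ports)


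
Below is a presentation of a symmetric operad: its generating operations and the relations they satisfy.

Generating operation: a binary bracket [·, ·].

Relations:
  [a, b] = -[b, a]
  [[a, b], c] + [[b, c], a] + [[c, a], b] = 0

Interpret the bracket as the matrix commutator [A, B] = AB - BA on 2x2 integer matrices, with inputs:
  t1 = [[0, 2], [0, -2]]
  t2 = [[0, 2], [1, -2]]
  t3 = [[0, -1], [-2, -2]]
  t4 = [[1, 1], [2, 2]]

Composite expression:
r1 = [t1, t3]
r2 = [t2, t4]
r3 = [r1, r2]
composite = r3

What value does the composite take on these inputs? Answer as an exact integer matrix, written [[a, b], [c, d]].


[t1, t3] = [[-4, -6], [4, 4]]
[t2, t4] = [[3, 4], [-5, -3]]
[[t1, t3], [t2, t4]] = [[14, 4], [-16, -14]]

[[14, 4], [-16, -14]]


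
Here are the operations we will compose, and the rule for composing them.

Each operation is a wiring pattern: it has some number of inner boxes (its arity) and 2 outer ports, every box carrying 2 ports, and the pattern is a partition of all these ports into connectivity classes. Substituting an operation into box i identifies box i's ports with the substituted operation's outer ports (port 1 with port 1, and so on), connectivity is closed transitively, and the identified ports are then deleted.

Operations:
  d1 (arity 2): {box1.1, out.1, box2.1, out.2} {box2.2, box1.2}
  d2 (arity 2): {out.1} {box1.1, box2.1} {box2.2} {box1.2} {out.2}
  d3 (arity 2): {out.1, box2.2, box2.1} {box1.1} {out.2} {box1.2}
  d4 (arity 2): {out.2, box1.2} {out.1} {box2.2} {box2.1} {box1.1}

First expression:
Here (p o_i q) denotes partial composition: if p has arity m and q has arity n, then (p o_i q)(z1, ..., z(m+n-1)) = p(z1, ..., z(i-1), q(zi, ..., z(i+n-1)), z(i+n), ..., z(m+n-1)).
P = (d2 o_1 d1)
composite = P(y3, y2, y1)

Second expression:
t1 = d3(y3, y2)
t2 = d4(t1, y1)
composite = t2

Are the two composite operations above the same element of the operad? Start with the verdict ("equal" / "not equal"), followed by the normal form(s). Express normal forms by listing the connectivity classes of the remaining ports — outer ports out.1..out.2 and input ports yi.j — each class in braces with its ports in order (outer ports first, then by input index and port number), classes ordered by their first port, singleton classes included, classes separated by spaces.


not equal: they reduce to {out.1} {out.2} {y1.1, y2.1, y3.1} {y1.2} {y2.2, y3.2} and {out.1} {out.2} {y1.1} {y1.2} {y2.1, y2.2} {y3.1} {y3.2}

In normal form, the first expression is {out.1} {out.2} {y1.1, y2.1, y3.1} {y1.2} {y2.2, y3.2}
In normal form, the second expression is {out.1} {out.2} {y1.1} {y1.2} {y2.1, y2.2} {y3.1} {y3.2}
Different reductions; not equal.


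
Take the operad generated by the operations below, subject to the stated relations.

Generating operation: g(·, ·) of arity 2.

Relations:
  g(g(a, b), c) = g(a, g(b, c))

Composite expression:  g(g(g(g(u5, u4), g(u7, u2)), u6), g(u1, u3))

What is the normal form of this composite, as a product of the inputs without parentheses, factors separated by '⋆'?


u5 ⋆ u4 ⋆ u7 ⋆ u2 ⋆ u6 ⋆ u1 ⋆ u3

Every regrouping of g is equal, so read the u-inputs in written order.
g(u5, u4) linearizes to u5 ⋆ u4
g(u7, u2) linearizes to u7 ⋆ u2
g(g(u5, u4), g(u7, u2)) linearizes to u5 ⋆ u4 ⋆ u7 ⋆ u2
g(g(g(u5, u4), g(u7, u2)), u6) linearizes to u5 ⋆ u4 ⋆ u7 ⋆ u2 ⋆ u6
g(u1, u3) linearizes to u1 ⋆ u3
g(g(g(g(u5, u4), g(u7, u2)), u6), g(u1, u3)) linearizes to u5 ⋆ u4 ⋆ u7 ⋆ u2 ⋆ u6 ⋆ u1 ⋆ u3


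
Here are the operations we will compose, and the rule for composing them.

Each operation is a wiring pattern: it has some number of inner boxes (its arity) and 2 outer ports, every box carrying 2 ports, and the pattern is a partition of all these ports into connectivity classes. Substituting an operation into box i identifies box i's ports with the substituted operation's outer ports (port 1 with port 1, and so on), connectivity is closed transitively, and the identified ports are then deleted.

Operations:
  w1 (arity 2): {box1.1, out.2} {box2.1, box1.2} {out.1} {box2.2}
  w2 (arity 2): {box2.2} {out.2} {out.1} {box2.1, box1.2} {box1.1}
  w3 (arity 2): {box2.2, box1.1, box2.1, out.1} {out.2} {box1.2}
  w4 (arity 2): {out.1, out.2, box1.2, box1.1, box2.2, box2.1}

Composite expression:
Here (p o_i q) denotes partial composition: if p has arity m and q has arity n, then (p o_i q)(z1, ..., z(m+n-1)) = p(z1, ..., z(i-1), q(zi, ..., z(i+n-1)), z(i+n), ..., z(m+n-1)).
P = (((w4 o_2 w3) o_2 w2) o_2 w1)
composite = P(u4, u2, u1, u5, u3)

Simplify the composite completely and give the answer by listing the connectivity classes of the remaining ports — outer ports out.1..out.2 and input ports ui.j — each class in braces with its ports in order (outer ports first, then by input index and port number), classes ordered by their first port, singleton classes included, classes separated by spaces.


{out.1, out.2, u3.1, u3.2, u4.1, u4.2} {u1.1, u2.2} {u1.2} {u2.1, u5.1} {u5.2}

Connectivity passes through glued w4-boundaries; trace each wire chain.
through w1, on inputs (u2, u1): {out.1} {out.2, u2.1} {u1.1, u2.2} {u1.2} (out.j = stage outer ports)
through w2, on inputs (u2, u1, u5): {out.1} {out.2} {u1.1, u2.2} {u1.2} {u2.1, u5.1} {u5.2} (out.j = stage outer ports)
through w3, on inputs (u2, u1, u5, u3): {out.1, u3.1, u3.2} {out.2} {u1.1, u2.2} {u1.2} {u2.1, u5.1} {u5.2} (out.j = stage outer ports)
through w4, on inputs (u4, u2, u1, u5, u3): {out.1, out.2, u3.1, u3.2, u4.1, u4.2} {u1.1, u2.2} {u1.2} {u2.1, u5.1} {u5.2} (out.j = stage outer ports)


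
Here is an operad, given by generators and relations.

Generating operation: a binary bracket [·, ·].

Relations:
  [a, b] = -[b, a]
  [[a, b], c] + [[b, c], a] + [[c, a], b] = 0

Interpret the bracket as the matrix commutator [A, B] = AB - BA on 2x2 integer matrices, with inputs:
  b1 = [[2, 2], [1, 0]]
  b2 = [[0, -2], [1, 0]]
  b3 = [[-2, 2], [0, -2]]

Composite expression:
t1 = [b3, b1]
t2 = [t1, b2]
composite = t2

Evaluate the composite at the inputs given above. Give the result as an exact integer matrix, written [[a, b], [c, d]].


[[-4, -8], [-4, 4]]

[b3, b1] = [[2, -4], [0, -2]]
[[b3, b1], b2] = [[-4, -8], [-4, 4]]


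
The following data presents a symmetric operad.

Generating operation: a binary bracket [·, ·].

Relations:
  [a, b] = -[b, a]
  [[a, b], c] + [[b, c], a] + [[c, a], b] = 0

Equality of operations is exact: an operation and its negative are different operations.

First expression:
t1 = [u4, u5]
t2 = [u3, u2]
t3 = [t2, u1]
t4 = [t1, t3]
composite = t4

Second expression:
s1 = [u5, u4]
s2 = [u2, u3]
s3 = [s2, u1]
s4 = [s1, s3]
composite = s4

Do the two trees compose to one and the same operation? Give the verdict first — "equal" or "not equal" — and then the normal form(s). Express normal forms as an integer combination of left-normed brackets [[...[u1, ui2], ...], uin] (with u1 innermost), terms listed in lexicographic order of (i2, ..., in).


In normal form, the first expression is -[[[[u1, u2], u3], u4], u5] + [[[[u1, u2], u3], u5], u4] + [[[[u1, u3], u2], u4], u5] - [[[[u1, u3], u2], u5], u4]
In normal form, the second expression is -[[[[u1, u2], u3], u4], u5] + [[[[u1, u2], u3], u5], u4] + [[[[u1, u3], u2], u4], u5] - [[[[u1, u3], u2], u5], u4]
Both agree, so they are equal.

equal — both sides give -[[[[u1, u2], u3], u4], u5] + [[[[u1, u2], u3], u5], u4] + [[[[u1, u3], u2], u4], u5] - [[[[u1, u3], u2], u5], u4]


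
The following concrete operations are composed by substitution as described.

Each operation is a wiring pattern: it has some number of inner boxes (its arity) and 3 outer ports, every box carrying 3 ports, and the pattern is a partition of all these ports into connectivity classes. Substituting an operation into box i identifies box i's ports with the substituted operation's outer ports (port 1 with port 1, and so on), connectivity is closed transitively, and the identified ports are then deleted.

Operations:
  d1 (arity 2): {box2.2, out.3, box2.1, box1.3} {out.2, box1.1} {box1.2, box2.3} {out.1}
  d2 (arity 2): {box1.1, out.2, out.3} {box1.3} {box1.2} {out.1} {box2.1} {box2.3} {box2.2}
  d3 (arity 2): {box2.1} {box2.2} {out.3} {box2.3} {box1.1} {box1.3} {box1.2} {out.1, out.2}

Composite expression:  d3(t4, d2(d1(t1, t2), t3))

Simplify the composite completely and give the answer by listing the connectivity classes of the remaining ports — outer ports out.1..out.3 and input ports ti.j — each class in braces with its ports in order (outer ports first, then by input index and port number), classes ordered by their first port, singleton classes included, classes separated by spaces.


{out.1, out.2} {out.3} {t1.1} {t1.2, t2.3} {t1.3, t2.1, t2.2} {t3.1} {t3.2} {t3.3} {t4.1} {t4.2} {t4.3}

Substituting into d3 glues patterns; closure does the rest.
the subtree at d1 composes to {out.1} {out.2, t1.1} {out.3, t1.3, t2.1, t2.2} {t1.2, t2.3} on (t1, t2); out.j = own outer ports
the subtree at d2 composes to {out.1} {out.2, out.3} {t1.1} {t1.2, t2.3} {t1.3, t2.1, t2.2} {t3.1} {t3.2} {t3.3} on (t1, t2, t3); out.j = own outer ports
the subtree at d3 composes to {out.1, out.2} {out.3} {t1.1} {t1.2, t2.3} {t1.3, t2.1, t2.2} {t3.1} {t3.2} {t3.3} {t4.1} {t4.2} {t4.3} on (t4, t1, t2, t3); out.j = own outer ports


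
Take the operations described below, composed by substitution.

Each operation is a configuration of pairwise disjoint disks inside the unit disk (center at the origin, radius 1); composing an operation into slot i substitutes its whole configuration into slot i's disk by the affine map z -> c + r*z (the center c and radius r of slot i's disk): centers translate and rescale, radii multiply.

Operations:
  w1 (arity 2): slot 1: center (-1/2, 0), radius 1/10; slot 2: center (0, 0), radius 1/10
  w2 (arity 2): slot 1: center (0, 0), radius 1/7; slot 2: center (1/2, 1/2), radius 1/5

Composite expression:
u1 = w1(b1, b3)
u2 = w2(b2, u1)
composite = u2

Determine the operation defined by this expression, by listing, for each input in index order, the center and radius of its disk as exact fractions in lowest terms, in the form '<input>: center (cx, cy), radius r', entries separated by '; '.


b1: center (2/5, 1/2), radius 1/50; b2: center (0, 0), radius 1/7; b3: center (1/2, 1/2), radius 1/50

Follow each b-input down from w2: c' goes to c + r*c', radius to r*r'.
input b2: composing its 1 substitution step yields center (0, 0), radius 1/7
input b1: composing its 2 substitution steps yields center (2/5, 1/2), radius 1/50
input b3: composing its 2 substitution steps yields center (1/2, 1/2), radius 1/50


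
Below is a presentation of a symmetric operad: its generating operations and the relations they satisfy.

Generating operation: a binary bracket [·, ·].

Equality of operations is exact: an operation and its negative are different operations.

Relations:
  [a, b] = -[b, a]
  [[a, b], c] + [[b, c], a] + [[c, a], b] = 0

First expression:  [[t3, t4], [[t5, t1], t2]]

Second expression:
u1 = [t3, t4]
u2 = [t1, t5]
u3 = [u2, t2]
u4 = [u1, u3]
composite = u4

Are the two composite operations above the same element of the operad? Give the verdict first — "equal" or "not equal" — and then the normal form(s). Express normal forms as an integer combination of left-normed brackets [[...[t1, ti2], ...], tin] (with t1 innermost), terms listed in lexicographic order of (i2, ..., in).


not equal; the first gives [[[[t1, t5], t2], t3], t4] - [[[[t1, t5], t2], t4], t3] and the second -[[[[t1, t5], t2], t3], t4] + [[[[t1, t5], t2], t4], t3]

In normal form, the first expression is [[[[t1, t5], t2], t3], t4] - [[[[t1, t5], t2], t4], t3]
In normal form, the second expression is -[[[[t1, t5], t2], t3], t4] + [[[[t1, t5], t2], t4], t3]
No match — not equal.


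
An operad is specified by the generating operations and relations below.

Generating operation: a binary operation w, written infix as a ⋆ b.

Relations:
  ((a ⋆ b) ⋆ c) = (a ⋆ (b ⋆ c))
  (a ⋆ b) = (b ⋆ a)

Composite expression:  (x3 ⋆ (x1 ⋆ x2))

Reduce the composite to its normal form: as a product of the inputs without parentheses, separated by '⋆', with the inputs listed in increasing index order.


x1 ⋆ x2 ⋆ x3

Reordering under w is free, so list the x-inputs canonically.
(x1 ⋆ x2) flattens to x1 ⋆ x2
(x3 ⋆ (x1 ⋆ x2)) flattens to x3 ⋆ x1 ⋆ x2
sorting the factors by input index: x1 ⋆ x2 ⋆ x3


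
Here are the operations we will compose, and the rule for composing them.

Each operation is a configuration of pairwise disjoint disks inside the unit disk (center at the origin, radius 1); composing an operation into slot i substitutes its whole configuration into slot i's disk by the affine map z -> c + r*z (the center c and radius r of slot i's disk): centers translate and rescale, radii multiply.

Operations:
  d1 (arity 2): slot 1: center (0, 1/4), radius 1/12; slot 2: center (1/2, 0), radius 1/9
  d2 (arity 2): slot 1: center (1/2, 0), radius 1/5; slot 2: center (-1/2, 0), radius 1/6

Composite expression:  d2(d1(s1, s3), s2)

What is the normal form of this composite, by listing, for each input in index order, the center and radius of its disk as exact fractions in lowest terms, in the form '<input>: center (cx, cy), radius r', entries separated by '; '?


s1: center (1/2, 1/20), radius 1/60; s2: center (-1/2, 0), radius 1/6; s3: center (3/5, 0), radius 1/45

Only the slot chain above each s matters under d2; compose those maps.
input s1: applying the 2 nested substitutions gives center (1/2, 1/20), radius 1/60
input s3: applying the 2 nested substitutions gives center (3/5, 0), radius 1/45
input s2: applying the 1 nested substitution gives center (-1/2, 0), radius 1/6


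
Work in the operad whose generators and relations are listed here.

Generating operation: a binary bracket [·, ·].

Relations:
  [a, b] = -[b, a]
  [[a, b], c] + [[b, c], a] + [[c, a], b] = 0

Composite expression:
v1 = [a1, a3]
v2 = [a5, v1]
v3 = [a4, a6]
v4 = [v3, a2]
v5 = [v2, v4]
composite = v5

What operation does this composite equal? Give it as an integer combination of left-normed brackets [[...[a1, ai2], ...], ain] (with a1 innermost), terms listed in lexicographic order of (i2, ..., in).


[[[[[a1, a3], a5], a2], a4], a6] - [[[[[a1, a3], a5], a2], a6], a4] - [[[[[a1, a3], a5], a4], a6], a2] + [[[[[a1, a3], a5], a6], a4], a2]

Skip Jacobi rewriting: expand, keep a1-initial words, read off terms.
Composite bracket: [[a5, [a1, a3]], [[a4, a6], a2]]
Each bracket splits as ab - ba, giving 32 signed words (2^5 = 32).
Collect the words opening with a1:
  word a1a3a5a2a4a6 has sign +1, contributing +[[[[[a1, a3], a5], a2], a4], a6]
  word a1a3a5a2a6a4 has sign -1, contributing -[[[[[a1, a3], a5], a2], a6], a4]
  word a1a3a5a4a6a2 has sign -1, contributing -[[[[[a1, a3], a5], a4], a6], a2]
  word a1a3a5a6a4a2 has sign +1, contributing +[[[[[a1, a3], a5], a6], a4], a2]


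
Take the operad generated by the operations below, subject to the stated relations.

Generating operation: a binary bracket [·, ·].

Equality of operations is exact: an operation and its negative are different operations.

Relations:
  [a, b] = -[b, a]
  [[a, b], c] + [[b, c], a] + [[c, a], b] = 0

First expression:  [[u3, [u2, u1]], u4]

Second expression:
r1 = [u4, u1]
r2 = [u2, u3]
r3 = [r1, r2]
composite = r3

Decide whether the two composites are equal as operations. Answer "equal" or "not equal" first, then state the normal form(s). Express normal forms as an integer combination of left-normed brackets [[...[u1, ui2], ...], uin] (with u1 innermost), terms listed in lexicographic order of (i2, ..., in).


not equal; the first gives [[[u1, u2], u3], u4] and the second -[[[u1, u4], u2], u3] + [[[u1, u4], u3], u2]


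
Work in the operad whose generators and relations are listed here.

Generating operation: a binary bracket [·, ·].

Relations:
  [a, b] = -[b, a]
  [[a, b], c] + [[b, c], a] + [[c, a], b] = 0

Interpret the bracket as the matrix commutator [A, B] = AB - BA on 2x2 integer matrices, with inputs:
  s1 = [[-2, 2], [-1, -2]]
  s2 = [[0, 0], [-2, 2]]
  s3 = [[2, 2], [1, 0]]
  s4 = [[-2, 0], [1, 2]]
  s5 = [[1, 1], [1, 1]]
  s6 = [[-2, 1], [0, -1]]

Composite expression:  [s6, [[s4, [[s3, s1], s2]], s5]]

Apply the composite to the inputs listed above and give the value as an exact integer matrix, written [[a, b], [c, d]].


[s3, s1] = [[-4, 4], [2, 4]]
[[s3, s1], s2] = [[-8, 8], [-20, 8]]
[s4, [[s3, s1], s2]] = [[-8, -32], [-96, 8]]
[[s4, [[s3, s1], s2]], s5] = [[64, -16], [16, -64]]
[s6, [[s4, [[s3, s1], s2]], s5]] = [[16, -112], [16, -16]]

[[16, -112], [16, -16]]


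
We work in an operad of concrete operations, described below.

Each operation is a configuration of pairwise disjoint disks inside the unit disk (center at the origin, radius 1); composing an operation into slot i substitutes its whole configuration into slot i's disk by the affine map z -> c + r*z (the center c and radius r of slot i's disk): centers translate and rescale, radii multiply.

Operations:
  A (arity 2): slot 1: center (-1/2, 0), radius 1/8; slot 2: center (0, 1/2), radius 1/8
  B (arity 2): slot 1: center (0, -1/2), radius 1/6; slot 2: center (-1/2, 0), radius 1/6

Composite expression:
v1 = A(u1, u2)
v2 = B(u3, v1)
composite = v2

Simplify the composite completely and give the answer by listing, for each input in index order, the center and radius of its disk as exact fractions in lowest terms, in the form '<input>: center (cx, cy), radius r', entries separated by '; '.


u1: center (-7/12, 0), radius 1/48; u2: center (-1/2, 1/12), radius 1/48; u3: center (0, -1/2), radius 1/6

Each u-disk chains the slot maps above it in B; radii multiply.
tracing u3 down its 1-map path: center (0, -1/2), radius 1/6
tracing u1 down its 2-map path: center (-7/12, 0), radius 1/48
tracing u2 down its 2-map path: center (-1/2, 1/12), radius 1/48
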